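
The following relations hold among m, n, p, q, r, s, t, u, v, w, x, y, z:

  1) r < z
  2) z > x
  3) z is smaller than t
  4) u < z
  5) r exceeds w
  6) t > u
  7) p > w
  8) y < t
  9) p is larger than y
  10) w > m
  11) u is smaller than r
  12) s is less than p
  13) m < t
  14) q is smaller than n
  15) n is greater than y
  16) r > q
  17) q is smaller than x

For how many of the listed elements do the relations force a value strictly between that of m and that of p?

The relations place m below p. An element lies strictly between them when it is forced above m and also forced below p.
Above m: {w, r, z, t}. Below p: {y, s, w}.
Intersection: {w} — 1.

1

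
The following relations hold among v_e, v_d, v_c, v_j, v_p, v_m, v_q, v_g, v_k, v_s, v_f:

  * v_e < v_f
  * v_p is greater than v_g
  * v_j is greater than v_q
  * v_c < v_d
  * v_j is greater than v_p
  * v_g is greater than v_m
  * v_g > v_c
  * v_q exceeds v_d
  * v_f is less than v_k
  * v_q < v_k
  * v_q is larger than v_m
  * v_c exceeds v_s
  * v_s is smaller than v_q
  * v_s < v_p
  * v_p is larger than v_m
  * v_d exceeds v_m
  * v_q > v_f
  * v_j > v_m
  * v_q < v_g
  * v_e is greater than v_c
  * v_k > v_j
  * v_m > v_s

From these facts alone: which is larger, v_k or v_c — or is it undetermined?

v_c < v_e and v_e < v_f give v_c < v_f.
Then v_f < v_q extends the chain to v_q.
Then v_q < v_g extends the chain to v_g.
With v_g < v_p: v_c < v_e < v_f < v_q < v_g < v_p.
Then v_p < v_j extends the chain to v_j.
Then v_j < v_k extends the chain to v_k.
So v_k is larger.

v_k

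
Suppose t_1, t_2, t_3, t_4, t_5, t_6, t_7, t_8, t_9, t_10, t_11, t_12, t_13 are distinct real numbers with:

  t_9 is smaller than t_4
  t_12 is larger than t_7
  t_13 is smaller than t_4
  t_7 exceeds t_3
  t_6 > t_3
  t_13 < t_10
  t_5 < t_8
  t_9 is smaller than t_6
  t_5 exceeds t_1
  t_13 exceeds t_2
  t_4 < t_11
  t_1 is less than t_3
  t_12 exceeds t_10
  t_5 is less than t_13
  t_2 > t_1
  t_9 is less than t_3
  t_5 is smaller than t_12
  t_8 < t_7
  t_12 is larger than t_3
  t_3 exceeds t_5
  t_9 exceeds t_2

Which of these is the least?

t_1

Chaining upward from t_1: directly above it, t_2, t_5, t_3; then t_8, t_9, t_13, t_6, t_7, t_12; then t_4, t_10; then t_11.
That covers every other element, and nothing is given below t_1, so t_1 is the least.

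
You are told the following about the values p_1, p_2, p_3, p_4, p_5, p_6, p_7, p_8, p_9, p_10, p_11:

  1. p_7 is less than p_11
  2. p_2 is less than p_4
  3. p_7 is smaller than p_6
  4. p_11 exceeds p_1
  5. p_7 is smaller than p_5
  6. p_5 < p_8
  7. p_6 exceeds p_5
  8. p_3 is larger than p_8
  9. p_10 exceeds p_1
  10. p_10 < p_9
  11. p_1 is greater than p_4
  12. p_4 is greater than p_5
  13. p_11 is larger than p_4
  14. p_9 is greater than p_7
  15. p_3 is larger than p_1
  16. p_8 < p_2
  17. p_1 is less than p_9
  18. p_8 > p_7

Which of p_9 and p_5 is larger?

p_9

Following the relations from p_5: p_5 < p_8 < p_2 < p_4 < p_1 < p_10 < p_9.
So p_5 < p_9; p_9 is the larger of the two.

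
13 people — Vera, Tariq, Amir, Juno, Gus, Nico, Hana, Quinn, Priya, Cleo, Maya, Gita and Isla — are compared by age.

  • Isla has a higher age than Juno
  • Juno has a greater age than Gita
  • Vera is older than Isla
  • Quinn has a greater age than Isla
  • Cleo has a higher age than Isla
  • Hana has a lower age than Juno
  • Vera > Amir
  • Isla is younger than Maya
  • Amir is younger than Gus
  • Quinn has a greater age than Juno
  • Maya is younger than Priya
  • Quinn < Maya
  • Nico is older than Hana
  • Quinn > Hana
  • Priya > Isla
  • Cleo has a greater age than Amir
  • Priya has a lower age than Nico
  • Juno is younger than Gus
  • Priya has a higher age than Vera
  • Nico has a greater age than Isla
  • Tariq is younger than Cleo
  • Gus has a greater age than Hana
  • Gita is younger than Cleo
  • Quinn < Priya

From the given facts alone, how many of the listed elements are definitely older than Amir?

From Amir the given relations immediately reach Vera, Cleo, Gus.
From those, Priya — 4 in total.
From those, Nico — 5 in total.
No other element is forced above Amir by the given relations, so the count is 5.

5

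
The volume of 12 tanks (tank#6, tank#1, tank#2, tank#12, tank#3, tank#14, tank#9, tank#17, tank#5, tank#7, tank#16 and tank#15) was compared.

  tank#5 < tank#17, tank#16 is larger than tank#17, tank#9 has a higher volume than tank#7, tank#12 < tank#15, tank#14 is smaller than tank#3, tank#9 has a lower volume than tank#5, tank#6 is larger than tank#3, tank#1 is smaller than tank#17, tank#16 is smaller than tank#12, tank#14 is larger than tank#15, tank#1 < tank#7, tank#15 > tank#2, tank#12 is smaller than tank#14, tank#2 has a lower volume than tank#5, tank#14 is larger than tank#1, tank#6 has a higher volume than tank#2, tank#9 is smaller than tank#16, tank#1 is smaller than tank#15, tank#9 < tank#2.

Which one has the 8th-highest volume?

tank#5

Piecing the relations together gives one ordering: tank#1 < tank#7 < tank#9 < tank#2 < tank#5 < tank#17 < tank#16 < tank#12 < tank#15 < tank#14 < tank#3 < tank#6.
Counting 8 from the largest end gives tank#5.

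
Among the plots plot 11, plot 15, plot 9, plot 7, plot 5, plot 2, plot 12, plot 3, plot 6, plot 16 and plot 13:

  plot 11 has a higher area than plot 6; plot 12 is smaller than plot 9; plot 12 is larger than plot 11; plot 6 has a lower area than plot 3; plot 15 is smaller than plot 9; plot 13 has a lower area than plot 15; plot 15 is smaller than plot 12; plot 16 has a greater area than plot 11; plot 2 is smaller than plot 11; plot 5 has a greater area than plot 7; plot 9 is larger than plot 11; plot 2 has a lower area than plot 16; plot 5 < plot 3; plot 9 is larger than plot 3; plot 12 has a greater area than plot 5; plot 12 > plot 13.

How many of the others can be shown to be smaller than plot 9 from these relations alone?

9

Directly below plot 9: plot 15, plot 11, plot 3, plot 12.
One step further: plot 5, plot 13, plot 2, plot 6 (8 so far).
One step further: plot 7 (9 so far).
No other element is forced below plot 9 by the given relations, so the count is 9.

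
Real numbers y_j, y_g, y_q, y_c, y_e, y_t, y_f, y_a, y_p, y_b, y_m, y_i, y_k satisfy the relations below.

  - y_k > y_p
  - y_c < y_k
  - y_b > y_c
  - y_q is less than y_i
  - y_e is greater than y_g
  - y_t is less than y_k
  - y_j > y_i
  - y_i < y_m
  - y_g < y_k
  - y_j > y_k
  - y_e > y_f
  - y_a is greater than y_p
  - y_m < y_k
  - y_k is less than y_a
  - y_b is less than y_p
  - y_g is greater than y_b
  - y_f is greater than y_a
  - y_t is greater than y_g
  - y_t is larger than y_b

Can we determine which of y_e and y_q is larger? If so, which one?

y_e

y_q < y_i and y_i < y_m give y_q < y_m.
Then y_m < y_k extends the chain to y_k.
Then y_k < y_a extends the chain to y_a.
Then y_a < y_f extends the chain to y_f.
With y_f < y_e: y_q < y_i < y_m < y_k < y_a < y_f < y_e.
So y_e is larger.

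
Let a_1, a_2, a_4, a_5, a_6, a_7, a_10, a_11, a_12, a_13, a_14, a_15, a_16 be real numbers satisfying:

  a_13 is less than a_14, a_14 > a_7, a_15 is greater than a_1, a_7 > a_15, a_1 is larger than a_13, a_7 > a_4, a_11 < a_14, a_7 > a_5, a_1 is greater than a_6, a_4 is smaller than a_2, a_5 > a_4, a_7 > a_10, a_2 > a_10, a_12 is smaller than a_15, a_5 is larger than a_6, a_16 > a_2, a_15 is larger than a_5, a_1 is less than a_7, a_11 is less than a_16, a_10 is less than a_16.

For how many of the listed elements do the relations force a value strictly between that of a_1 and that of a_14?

Chaining upward from a_1 reaches: a_15, a_7.
Chaining downward from a_14 reaches: a_6, a_10, a_4, a_5, a_13, a_12, a_15, a_7, a_11.
Strictly between a_1 and a_14 are those in both lists: a_15, a_7 — 2 elements.

2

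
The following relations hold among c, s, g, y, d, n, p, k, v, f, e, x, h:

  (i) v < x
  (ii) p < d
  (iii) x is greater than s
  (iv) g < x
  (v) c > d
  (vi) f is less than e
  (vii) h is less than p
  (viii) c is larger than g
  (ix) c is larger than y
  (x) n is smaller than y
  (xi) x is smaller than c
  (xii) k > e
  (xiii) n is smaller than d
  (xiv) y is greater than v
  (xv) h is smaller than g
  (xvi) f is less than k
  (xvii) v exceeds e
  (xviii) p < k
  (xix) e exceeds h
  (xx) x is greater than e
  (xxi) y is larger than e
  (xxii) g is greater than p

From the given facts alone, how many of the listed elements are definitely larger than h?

Directly above h: e, p, g.
One step further: v, d, y, k, x, c (9 so far).
Nothing else is reachable above h; 9 in all.

9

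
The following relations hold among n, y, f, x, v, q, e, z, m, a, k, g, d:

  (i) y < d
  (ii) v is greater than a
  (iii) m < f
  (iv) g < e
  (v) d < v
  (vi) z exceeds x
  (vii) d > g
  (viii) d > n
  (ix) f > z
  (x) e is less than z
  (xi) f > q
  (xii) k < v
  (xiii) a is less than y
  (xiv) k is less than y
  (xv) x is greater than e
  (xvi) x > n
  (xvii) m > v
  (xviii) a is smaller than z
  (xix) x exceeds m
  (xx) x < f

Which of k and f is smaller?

k

k < y and y < d give k < d.
With d < v: k < y < d < v.
Then v < m extends the chain to m.
Then m < x extends the chain to x.
Then x < z extends the chain to z.
With z < f: k < y < d < v < m < x < z < f.
So k < f; k is the smaller of the two.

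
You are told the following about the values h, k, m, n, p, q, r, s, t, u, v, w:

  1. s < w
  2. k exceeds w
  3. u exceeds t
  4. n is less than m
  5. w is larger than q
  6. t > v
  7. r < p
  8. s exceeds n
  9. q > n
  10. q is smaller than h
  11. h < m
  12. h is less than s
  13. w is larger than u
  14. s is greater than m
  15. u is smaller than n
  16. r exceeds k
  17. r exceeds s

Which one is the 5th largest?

The consecutive relations fix a unique order: v < t < u < n < q < h < m < s < w < k < r < p.
Counting 5 from the largest end gives s.

s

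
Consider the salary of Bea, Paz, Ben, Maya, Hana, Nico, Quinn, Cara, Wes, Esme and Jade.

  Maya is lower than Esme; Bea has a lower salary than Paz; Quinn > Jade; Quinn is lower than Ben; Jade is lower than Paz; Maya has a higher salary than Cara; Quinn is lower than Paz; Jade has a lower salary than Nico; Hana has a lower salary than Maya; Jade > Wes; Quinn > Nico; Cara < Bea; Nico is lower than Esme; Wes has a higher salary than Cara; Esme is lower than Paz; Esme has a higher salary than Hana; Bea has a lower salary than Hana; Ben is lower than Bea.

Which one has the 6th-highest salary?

Ben

Chaining the given pairs: Cara < Wes < Jade < Nico < Quinn < Ben < Bea < Hana < Maya < Esme < Paz.
The 6th largest is Ben.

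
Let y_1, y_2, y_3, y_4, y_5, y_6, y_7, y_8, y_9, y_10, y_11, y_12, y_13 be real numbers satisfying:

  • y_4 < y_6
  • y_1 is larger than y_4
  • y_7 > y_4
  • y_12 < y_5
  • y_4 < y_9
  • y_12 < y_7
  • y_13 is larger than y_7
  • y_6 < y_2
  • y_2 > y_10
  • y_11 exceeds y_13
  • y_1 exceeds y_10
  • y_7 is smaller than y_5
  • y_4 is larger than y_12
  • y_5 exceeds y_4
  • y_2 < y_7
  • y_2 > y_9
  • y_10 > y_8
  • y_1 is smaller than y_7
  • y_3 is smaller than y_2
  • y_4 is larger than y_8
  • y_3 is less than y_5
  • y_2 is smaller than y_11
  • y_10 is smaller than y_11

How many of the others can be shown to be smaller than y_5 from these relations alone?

The elements the relations force below y_5 are y_12, y_3, y_8, y_4, y_10, y_9, y_6, y_1, y_2, y_7 — no chain reaches any other.
That is 10.

10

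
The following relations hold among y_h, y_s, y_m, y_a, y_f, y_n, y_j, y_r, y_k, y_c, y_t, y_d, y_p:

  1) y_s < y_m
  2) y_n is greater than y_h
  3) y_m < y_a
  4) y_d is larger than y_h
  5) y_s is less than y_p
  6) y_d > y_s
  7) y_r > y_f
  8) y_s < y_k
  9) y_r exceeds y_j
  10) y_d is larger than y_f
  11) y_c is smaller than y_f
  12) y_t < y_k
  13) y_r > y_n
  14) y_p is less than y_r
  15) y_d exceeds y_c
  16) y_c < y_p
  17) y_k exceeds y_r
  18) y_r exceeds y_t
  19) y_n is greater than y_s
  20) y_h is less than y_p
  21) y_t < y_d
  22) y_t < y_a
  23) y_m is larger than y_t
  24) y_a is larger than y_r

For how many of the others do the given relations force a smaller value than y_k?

From y_k the given relations immediately reach y_s, y_t, y_r.
From those, y_j, y_p, y_f, y_n — 7 in total.
From those, y_h, y_c — 9 in total.
Nothing else is reachable below y_k; 9 in all.

9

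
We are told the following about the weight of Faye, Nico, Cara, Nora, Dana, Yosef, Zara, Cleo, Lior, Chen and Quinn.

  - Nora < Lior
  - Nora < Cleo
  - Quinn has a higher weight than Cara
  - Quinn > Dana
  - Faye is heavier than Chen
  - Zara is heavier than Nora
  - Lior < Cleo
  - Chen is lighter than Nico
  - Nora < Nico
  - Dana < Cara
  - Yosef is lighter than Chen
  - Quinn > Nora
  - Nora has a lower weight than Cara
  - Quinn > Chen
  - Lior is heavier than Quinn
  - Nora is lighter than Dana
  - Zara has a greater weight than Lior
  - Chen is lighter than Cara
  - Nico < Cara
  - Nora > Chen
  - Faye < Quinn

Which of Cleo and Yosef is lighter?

Yosef < Chen < Nora < Dana < Cara < Quinn < Lior < Cleo, by transitivity through Chen, Nora, Dana, Cara, Quinn, Lior.
So Yosef < Cleo; Yosef is the lighter of the two.

Yosef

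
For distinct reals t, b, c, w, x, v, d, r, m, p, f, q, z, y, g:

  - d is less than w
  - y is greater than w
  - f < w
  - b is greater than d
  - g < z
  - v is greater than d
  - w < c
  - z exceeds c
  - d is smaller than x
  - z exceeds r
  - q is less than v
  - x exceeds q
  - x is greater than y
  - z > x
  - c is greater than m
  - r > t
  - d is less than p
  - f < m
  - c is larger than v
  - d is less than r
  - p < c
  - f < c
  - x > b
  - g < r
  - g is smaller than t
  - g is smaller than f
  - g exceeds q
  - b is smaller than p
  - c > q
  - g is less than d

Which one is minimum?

q

g is not least since q < g; d is not least since g < d; t is not least since g < t; b is not least since d < b; v is not least since q < v; f is not least since g < f; w is not least since d < w; p is not least since d < p; m is not least since f < m; y is not least since w < y; r is not least since d < r; x is not least since b < x; c is not least since v < c; z is not least since r < z.
Only q has nothing below it, so q is the minimum.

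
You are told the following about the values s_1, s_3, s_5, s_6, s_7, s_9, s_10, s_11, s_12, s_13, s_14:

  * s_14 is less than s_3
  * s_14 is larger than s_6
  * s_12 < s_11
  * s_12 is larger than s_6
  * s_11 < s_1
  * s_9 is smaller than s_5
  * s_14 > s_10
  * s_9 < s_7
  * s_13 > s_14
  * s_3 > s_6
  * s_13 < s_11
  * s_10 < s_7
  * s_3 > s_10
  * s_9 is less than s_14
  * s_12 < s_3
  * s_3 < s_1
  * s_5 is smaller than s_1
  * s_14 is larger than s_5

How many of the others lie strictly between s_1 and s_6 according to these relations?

The relations place s_6 below s_1. An element lies strictly between them when it is forced above s_6 and also forced below s_1.
Above s_6: {s_14, s_13, s_12, s_3, s_11}. Below s_1: {s_9, s_10, s_5, s_14, s_13, s_12, s_3, s_11}.
Intersection: {s_14, s_13, s_12, s_3, s_11} — 5.

5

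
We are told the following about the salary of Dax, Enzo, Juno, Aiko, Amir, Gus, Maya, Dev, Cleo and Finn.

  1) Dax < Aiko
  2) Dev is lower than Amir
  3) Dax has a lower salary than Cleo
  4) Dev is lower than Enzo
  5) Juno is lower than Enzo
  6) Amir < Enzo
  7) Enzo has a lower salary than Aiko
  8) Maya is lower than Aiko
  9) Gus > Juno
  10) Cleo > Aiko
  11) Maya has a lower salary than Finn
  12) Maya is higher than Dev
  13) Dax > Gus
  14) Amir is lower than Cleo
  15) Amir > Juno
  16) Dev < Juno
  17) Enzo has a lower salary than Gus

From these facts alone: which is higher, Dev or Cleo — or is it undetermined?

Cleo

Dev < Juno and Juno < Amir give Dev < Amir.
With Amir < Enzo: Dev < Juno < Amir < Enzo.
With Enzo < Gus: Dev < Juno < Amir < Enzo < Gus.
With Gus < Dax: Dev < Juno < Amir < Enzo < Gus < Dax.
With Dax < Aiko: Dev < Juno < Amir < Enzo < Gus < Dax < Aiko.
With Aiko < Cleo: Dev < Juno < Amir < Enzo < Gus < Dax < Aiko < Cleo.
So Cleo is higher.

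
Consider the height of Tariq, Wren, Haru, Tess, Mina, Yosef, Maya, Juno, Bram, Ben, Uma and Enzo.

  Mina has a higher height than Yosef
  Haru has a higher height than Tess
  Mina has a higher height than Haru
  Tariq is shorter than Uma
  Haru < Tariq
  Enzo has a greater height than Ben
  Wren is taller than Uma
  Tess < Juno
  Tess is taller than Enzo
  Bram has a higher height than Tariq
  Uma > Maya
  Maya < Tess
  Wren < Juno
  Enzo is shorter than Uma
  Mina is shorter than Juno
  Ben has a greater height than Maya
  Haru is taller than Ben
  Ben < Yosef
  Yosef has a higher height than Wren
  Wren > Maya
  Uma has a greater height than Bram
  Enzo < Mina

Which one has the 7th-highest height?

Tariq

Chaining the given pairs: Maya < Ben < Enzo < Tess < Haru < Tariq < Bram < Uma < Wren < Yosef < Mina < Juno.
Counting 7 from the largest end gives Tariq.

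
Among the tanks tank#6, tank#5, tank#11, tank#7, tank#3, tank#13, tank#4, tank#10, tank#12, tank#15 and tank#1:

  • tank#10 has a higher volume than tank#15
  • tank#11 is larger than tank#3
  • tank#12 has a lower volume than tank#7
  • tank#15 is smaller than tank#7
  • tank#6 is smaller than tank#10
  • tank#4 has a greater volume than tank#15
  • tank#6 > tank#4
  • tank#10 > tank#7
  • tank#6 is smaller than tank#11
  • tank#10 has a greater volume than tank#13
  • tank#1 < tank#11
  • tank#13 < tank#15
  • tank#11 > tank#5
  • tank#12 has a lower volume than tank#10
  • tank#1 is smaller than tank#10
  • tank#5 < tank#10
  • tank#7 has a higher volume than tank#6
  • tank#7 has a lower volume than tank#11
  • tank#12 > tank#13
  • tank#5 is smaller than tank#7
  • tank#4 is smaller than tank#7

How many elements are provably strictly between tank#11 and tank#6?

1

The relations place tank#6 below tank#11. An element lies strictly between them when it is forced above tank#6 and also forced below tank#11.
Above tank#6: {tank#7, tank#10}. Below tank#11: {tank#1, tank#5, tank#13, tank#15, tank#4, tank#12, tank#3, tank#7}.
Intersection: {tank#7} — 1.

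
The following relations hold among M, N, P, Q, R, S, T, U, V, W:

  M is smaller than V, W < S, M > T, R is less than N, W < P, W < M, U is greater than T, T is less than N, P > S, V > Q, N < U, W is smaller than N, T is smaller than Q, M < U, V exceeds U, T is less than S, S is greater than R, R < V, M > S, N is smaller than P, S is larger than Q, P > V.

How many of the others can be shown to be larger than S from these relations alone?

4

From S the given relations immediately reach M, P.
From those, U, V — 4 in total.
Nothing else is reachable above S; 4 in all.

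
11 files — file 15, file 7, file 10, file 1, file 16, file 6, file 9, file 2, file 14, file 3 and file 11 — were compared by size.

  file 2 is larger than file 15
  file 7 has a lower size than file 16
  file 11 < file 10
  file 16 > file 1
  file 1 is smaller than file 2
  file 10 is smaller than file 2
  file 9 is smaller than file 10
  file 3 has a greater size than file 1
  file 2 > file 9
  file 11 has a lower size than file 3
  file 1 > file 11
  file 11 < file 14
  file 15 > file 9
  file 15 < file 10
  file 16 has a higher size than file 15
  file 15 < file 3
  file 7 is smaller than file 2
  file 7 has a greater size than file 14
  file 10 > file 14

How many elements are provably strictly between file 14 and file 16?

Chaining upward from file 14 reaches: file 10, file 7, file 2.
Chaining downward from file 16 reaches: file 11, file 9, file 1, file 15, file 7.
Strictly between file 14 and file 16 are those in both lists: file 7 — 1 element.

1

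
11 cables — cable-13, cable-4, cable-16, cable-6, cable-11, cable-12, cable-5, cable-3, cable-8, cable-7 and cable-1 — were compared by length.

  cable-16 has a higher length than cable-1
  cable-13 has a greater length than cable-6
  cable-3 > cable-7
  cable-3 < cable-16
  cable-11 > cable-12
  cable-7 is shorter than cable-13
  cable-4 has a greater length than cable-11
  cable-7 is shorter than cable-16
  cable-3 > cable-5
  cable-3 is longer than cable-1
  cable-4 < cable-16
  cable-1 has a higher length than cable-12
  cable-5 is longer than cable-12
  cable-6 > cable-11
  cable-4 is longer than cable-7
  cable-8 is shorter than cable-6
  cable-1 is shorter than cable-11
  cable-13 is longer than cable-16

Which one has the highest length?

cable-12 is not greatest since cable-12 < cable-11; cable-8 is not greatest since cable-8 < cable-6; cable-7 is not greatest since cable-7 < cable-3; cable-1 is not greatest since cable-1 < cable-11; cable-11 is not greatest since cable-11 < cable-4; cable-4 is not greatest since cable-4 < cable-16; cable-5 is not greatest since cable-5 < cable-3; cable-3 is not greatest since cable-3 < cable-16; cable-6 is not greatest since cable-6 < cable-13; cable-16 is not greatest since cable-16 < cable-13.
Only cable-13 has nothing above it, so cable-13 is the highest length.

cable-13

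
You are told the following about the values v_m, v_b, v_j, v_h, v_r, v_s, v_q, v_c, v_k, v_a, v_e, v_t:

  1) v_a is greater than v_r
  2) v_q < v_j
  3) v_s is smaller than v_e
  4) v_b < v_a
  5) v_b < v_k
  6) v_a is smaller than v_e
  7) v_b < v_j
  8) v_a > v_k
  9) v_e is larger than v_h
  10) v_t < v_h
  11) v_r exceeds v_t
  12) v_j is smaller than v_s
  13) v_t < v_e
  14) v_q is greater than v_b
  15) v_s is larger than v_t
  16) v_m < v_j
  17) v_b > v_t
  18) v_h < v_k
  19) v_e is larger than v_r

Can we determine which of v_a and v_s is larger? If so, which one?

Following every chain through v_a: above v_a we get v_e; below v_a we get v_t, v_r, v_b, v_h, v_k.
v_s is not reached, and no chain runs the other way from v_s to v_a.
So the given relations leave the order of v_a and v_s undetermined.

undetermined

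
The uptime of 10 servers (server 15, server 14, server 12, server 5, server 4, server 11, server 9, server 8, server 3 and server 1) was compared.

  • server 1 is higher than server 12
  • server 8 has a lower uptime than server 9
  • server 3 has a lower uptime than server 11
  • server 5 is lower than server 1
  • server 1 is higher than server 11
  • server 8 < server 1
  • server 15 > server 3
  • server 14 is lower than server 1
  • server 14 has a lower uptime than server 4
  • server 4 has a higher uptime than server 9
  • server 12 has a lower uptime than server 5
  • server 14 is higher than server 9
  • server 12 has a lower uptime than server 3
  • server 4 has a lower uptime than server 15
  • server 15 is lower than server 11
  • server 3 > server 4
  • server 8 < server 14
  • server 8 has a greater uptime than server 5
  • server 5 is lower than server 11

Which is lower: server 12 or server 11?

Link the given pairs in sequence: server 12 < server 5; server 5 < server 8; server 8 < server 9; server 9 < server 14; server 14 < server 4; server 4 < server 3; server 3 < server 15; server 15 < server 11.
Together: server 12 < server 5 < server 8 < server 9 < server 14 < server 4 < server 3 < server 15 < server 11.
So server 12 < server 11; server 12 is the lower of the two.

server 12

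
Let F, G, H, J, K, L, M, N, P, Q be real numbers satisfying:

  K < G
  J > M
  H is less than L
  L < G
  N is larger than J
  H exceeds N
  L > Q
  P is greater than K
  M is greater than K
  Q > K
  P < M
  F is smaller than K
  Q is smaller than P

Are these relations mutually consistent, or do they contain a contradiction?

Every relation is compatible with F < K < Q < P < M < J < N < H < L < G; the set is consistent.

consistent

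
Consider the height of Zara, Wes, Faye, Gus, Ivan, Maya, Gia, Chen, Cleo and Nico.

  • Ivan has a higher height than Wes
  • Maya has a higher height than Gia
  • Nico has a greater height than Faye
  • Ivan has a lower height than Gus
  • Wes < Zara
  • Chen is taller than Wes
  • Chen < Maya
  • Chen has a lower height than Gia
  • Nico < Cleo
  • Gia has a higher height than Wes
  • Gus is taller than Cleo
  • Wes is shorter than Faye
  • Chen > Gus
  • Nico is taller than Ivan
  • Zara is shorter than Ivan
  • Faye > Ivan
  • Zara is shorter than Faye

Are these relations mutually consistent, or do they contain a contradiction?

The single ordering Wes < Zara < Ivan < Faye < Nico < Cleo < Gus < Chen < Gia < Maya satisfies every listed relation, so no contradiction arises.

consistent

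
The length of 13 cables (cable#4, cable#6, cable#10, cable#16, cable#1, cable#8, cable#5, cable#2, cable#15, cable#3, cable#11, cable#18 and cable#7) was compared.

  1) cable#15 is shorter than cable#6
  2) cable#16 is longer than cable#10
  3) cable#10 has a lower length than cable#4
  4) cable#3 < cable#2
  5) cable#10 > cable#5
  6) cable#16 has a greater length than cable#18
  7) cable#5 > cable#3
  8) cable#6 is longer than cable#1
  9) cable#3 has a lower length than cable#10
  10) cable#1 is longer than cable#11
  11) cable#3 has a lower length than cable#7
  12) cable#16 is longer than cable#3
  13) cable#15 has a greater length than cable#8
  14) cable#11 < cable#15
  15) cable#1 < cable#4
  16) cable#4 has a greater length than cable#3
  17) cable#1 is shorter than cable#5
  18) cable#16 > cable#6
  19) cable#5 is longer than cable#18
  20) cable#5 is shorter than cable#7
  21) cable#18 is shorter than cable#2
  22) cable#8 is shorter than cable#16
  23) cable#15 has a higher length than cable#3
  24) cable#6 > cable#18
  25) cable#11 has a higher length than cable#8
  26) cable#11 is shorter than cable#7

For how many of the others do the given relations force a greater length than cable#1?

From cable#1 the given relations immediately reach cable#5, cable#6, cable#4.
From those, cable#10, cable#16, cable#7 — 6 in total.
Nothing else is reachable above cable#1; 6 in all.

6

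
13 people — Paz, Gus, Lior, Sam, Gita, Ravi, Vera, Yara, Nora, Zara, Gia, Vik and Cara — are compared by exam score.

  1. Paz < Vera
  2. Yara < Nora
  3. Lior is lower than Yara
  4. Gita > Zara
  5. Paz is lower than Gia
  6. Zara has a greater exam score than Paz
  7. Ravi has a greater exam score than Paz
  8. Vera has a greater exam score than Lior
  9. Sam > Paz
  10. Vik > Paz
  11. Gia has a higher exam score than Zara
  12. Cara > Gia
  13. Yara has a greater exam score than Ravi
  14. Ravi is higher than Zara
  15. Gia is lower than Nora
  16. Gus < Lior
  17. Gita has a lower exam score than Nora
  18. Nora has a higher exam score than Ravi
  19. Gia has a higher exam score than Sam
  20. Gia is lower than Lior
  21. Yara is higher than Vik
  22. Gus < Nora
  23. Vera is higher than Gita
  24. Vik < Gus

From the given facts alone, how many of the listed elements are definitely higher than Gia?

The elements the relations force above Gia are Lior, Vera, Yara, Nora, Cara — no chain reaches any other.
That is 5.

5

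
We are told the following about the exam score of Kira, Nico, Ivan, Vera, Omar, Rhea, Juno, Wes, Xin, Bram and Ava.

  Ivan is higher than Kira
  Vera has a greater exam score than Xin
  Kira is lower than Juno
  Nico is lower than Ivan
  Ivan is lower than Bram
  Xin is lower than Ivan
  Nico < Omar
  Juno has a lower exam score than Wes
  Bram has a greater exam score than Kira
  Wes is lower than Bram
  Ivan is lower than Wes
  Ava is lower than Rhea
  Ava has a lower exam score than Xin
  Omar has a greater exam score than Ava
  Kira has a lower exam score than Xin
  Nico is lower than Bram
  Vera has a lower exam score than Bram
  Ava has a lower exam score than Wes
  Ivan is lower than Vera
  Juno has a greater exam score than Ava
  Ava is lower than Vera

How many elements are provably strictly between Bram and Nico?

3

The relations place Nico below Bram. An element lies strictly between them when it is forced above Nico and also forced below Bram.
Above Nico: {Ivan, Vera, Wes, Omar}. Below Bram: {Kira, Ava, Xin, Ivan, Vera, Juno, Wes}.
Intersection: {Ivan, Vera, Wes} — 3.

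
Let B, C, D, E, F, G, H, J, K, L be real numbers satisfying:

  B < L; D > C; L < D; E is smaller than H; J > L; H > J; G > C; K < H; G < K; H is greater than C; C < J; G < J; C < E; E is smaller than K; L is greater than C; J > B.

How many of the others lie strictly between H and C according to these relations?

The relations place C below H. An element lies strictly between them when it is forced above C and also forced below H.
Above C: {E, G, L, K, J, D}. Below H: {B, E, G, L, K, J}.
Intersection: {E, G, L, K, J} — 5.

5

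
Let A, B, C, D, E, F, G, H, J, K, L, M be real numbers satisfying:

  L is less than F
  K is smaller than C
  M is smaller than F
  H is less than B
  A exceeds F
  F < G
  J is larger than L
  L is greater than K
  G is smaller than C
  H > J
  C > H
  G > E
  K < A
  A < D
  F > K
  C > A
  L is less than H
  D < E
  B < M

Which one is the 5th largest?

A

The consecutive relations fix a unique order: K < L < J < H < B < M < F < A < D < E < G < C.
Counting 5 from the largest end gives A.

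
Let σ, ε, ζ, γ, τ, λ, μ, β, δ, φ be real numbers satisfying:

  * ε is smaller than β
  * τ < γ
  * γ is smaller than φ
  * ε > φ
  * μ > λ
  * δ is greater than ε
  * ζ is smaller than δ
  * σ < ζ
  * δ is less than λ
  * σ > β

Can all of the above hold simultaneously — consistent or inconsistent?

consistent

The single ordering τ < γ < φ < ε < β < σ < ζ < δ < λ < μ satisfies every listed relation, so no contradiction arises.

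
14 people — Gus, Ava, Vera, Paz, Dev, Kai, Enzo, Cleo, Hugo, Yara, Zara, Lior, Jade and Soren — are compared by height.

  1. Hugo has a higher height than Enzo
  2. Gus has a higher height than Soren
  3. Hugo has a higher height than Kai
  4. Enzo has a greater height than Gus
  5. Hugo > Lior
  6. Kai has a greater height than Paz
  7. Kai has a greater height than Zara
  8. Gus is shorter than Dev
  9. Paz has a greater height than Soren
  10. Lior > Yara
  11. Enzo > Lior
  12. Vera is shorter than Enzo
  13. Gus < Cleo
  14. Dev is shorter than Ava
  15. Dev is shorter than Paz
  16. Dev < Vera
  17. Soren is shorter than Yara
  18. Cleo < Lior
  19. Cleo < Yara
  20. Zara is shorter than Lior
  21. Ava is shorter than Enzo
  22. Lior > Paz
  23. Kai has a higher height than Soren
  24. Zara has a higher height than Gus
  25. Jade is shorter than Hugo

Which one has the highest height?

Jade is not greatest since Jade < Hugo; Soren is not greatest since Soren < Kai; Gus is not greatest since Gus < Enzo; Dev is not greatest since Dev < Ava; Cleo is not greatest since Cleo < Lior; Paz is not greatest since Paz < Lior; Vera is not greatest since Vera < Enzo; Yara is not greatest since Yara < Lior; Zara is not greatest since Zara < Lior; Lior is not greatest since Lior < Enzo; Ava is not greatest since Ava < Enzo; Enzo is not greatest since Enzo < Hugo; Kai is not greatest since Kai < Hugo.
Only Hugo has nothing above it, so Hugo is the highest height.

Hugo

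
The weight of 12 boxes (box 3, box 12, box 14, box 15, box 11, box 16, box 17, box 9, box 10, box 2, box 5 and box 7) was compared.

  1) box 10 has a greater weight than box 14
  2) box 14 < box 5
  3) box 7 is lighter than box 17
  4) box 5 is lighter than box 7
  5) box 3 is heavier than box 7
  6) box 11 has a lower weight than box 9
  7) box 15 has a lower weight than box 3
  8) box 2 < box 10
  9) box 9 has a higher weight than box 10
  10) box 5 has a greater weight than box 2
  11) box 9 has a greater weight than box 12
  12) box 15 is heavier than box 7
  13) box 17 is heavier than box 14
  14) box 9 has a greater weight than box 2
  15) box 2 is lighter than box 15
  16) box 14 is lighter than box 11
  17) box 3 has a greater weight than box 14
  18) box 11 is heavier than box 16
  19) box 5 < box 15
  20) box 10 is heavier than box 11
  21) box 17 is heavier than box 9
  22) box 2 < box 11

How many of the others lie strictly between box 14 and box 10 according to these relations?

The relations place box 14 below box 10. An element lies strictly between them when it is forced above box 14 and also forced below box 10.
Above box 14: {box 5, box 7, box 11, box 15, box 3, box 9, box 17}. Below box 10: {box 2, box 16, box 11}.
Intersection: {box 11} — 1.

1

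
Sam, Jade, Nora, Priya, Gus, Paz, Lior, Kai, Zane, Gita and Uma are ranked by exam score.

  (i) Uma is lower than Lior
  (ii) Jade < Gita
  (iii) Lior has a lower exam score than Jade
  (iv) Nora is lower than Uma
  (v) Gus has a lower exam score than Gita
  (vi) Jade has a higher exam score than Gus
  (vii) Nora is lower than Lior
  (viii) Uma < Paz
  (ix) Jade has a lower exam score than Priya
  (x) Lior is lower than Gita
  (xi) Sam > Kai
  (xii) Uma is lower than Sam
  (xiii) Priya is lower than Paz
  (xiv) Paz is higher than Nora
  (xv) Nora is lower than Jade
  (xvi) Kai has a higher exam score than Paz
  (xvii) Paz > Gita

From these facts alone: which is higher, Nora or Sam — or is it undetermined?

Chaining the given relations: Nora < Uma < Lior < Jade < Priya < Paz < Kai < Sam.
So Sam is higher.

Sam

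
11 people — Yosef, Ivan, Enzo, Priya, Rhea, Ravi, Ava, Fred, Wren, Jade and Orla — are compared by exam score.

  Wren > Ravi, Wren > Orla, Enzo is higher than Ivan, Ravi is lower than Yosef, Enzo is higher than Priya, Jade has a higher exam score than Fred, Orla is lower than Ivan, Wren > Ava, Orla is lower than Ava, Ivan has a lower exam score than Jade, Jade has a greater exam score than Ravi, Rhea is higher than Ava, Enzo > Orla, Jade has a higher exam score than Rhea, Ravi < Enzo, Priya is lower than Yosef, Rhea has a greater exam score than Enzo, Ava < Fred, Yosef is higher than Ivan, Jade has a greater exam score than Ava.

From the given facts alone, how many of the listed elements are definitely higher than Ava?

4

Directly above Ava: Fred, Wren, Rhea, Jade.
No other element is forced above Ava by the given relations, so the count is 4.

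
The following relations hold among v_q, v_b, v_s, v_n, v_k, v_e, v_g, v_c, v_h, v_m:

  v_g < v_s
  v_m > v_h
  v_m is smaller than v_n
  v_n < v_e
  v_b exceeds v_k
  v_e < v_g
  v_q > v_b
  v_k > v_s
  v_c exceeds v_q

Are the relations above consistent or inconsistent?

Every relation is compatible with v_h < v_m < v_n < v_e < v_g < v_s < v_k < v_b < v_q < v_c; the set is consistent.

consistent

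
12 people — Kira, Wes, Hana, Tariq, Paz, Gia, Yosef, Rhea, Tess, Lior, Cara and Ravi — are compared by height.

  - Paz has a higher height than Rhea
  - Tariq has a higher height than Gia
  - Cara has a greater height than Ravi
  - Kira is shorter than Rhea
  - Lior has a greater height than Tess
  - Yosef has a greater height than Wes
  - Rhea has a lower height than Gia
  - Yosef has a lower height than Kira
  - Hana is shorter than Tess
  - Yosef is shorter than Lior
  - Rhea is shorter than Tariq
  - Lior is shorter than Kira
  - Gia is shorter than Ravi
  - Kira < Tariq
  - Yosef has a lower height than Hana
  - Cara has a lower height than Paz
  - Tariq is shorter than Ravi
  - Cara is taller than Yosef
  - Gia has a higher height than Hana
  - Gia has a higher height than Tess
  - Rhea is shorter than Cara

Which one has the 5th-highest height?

The consecutive relations fix a unique order: Wes < Yosef < Hana < Tess < Lior < Kira < Rhea < Gia < Tariq < Ravi < Cara < Paz.
The 5th largest is Gia.

Gia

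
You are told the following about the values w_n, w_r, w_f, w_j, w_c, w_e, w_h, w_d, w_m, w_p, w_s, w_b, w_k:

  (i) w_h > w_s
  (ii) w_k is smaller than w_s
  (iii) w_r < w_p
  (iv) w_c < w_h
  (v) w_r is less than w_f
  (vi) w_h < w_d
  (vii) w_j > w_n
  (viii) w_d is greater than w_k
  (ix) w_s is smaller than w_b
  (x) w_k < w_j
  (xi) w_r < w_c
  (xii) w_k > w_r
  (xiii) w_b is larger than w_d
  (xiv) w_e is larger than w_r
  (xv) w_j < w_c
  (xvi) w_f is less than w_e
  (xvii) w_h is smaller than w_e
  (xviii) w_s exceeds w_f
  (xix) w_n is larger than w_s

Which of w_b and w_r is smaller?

The relevant relations are w_r < w_k; w_k < w_s; w_s < w_n; w_n < w_j; w_j < w_c; w_c < w_h; w_h < w_d; w_d < w_b.
Together: w_r < w_k < w_s < w_n < w_j < w_c < w_h < w_d < w_b.
So w_r < w_b; w_r is the smaller of the two.

w_r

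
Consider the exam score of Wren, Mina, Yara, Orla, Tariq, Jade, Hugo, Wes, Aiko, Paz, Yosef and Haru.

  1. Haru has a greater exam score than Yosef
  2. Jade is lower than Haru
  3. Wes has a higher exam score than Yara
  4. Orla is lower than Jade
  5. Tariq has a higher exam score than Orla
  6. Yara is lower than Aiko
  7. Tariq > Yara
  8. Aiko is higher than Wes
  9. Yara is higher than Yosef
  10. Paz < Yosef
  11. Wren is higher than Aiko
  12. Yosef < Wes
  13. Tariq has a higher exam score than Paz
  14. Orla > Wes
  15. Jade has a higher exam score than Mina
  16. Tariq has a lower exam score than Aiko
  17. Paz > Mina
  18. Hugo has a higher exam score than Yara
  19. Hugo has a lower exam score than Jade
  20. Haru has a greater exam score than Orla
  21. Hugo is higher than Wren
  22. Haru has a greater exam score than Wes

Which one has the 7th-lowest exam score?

The consecutive relations fix a unique order: Mina < Paz < Yosef < Yara < Wes < Orla < Tariq < Aiko < Wren < Hugo < Jade < Haru.
Counting 7 from the smallest end gives Tariq.

Tariq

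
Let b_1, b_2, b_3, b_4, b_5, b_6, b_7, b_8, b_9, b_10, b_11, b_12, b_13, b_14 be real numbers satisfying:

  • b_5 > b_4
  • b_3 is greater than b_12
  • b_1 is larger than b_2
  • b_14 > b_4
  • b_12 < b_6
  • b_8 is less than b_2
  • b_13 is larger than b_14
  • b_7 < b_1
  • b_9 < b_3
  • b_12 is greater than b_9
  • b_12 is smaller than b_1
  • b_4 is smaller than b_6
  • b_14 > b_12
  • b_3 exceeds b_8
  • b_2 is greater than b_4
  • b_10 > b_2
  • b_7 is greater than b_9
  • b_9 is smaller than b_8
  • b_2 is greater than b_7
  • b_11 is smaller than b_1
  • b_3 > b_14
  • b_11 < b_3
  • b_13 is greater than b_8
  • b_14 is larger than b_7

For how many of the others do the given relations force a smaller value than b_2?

Directly below b_2: b_4, b_7, b_8.
One step further: b_9 (4 so far).
No other element is forced below b_2 by the given relations, so the count is 4.

4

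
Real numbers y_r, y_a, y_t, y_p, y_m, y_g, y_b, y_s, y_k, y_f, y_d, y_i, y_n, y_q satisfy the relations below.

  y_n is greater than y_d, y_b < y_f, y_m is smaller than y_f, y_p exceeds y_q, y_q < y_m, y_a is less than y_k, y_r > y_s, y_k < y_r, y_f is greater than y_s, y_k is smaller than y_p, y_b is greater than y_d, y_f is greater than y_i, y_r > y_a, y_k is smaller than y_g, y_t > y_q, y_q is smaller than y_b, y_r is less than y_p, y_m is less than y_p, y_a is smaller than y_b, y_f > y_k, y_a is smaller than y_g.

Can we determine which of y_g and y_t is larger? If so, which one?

Following every chain through y_g: below y_g we get y_a, y_k.
y_t is not reached, and no chain runs the other way from y_t to y_g.
So the given relations leave the order of y_g and y_t undetermined.

undetermined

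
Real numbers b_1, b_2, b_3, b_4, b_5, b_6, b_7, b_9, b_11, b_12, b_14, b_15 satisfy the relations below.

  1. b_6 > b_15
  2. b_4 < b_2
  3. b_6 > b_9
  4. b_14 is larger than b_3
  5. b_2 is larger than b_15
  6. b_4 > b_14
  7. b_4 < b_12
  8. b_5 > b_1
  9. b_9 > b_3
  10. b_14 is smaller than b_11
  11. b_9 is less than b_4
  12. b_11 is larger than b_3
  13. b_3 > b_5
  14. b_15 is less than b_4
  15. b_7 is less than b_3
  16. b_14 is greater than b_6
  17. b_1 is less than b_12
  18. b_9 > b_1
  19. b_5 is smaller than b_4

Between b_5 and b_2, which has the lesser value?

b_5

Link the given pairs in sequence: b_5 < b_3; b_3 < b_9; b_9 < b_6; b_6 < b_14; b_14 < b_4; b_4 < b_2.
Chaining these gives b_5 < b_3 < b_9 < b_6 < b_14 < b_4 < b_2.
So b_5 < b_2; b_5 is the smaller of the two.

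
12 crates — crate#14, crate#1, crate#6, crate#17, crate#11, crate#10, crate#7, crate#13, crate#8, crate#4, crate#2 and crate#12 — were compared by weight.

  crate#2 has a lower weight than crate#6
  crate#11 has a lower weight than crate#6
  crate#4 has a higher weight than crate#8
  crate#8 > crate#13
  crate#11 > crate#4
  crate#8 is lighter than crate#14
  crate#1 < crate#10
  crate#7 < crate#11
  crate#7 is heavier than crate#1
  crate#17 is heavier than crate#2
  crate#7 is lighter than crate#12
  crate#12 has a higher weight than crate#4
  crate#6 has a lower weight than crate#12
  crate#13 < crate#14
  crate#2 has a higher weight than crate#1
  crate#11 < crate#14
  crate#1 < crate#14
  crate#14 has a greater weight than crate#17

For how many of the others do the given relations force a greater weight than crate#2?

4

From crate#2 the given relations immediately reach crate#17, crate#6.
From those, crate#12, crate#14 — 4 in total.
No other element is forced above crate#2 by the given relations, so the count is 4.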